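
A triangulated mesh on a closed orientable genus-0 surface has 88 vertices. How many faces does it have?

χ = 2 − 2·0 = 2, and every face is a triangle so 3F = 2E.
V − E + F = 2 with E = 3F/2 gives 88 − (3/2 − 1)·F = 2, so F = 172 and E = 258.

172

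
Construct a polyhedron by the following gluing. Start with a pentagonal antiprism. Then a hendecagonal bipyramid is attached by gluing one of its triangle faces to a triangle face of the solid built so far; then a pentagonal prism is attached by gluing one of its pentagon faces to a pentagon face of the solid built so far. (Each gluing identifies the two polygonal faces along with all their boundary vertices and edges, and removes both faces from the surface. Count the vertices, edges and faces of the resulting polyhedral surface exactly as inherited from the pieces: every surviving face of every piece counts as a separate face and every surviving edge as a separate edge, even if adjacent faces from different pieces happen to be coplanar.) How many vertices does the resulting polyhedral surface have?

25

A pentagonal antiprism: V=10, E=20, F=12.
Attach a hendecagonal bipyramid (V=13, E=33, F=22) along a 3-gon: merge 3 vertices and 3 edges, delete both glued faces → V=20, E=50, F=32.
Attach a pentagonal prism (V=10, E=15, F=7) along a 5-gon: merge 5 vertices and 5 edges, delete both glued faces → V=25, E=60, F=37.
Check: V − E + F = 25 − 60 + 37 = 2.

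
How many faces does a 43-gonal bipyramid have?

86

A bipyramid over an n-gon has 2n triangular faces and n + 2 vertices: V = 43 + 2 = 45, E = 3·43 = 129, F = 2·43 = 86.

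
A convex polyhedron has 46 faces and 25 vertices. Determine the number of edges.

Here V − E + F = 2.
E = V + F − (2) = 25 + 46 − (2) = 69.

69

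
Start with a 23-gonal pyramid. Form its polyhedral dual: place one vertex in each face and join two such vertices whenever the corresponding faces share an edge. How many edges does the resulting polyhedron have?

The base solid has V = 24, E = 46, F = 24.
The dual swaps V and F and preserves E: V′ = F = 24, E′ = E = 46, F′ = V = 24.

46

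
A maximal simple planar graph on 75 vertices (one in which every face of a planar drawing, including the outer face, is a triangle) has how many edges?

219

In a plane triangulation 3F = 2E and V − E + F = 2, so E = 3V − 6 = 3·75 − 6 = 219.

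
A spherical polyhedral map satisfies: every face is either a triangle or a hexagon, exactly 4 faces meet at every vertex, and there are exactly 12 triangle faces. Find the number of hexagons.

2

Let x be the number of hexagons; then F = 12 + x.
Edge–face incidences: 2E = 3·12 + 6·x = 36 + 6x.
Every vertex has degree 4, so 4V = 2E.
Euler: V − E + F = 2 ⇒ (2E)/4 − E + (12 + x) = 2.
Multiply by 8: 2·(2E) − 4·(2E) + 8·(12 + x) = 16, i.e. 96 + 8x − 2·(36 + 6x) = 16.
Collecting terms: −4x + 24 = 16, so −4x = −8, so x = 2.
Then 2E = 36 + 6·2 = 48, so E = 24, V = 2E/4 = 12, F = 12 + 2 = 14.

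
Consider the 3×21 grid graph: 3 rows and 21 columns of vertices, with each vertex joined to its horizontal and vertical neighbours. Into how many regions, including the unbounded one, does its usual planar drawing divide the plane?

The grid has V = 3·21 = 63 vertices and E = 3·20 + 21·2 = 102 edges.
F = 2 − V + E = 2 − 63 + 102 = 41.

41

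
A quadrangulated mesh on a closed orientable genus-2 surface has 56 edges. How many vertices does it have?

χ = 2 − 2·2 = -2, and every face is a square so 4F = 2E.
F = 2E/4 = 28. Then V = -2 + E − F = -2 + 56 − 28 = 26.

26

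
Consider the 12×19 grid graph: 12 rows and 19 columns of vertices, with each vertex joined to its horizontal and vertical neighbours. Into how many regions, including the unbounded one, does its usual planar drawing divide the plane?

199

The grid has V = 12·19 = 228 vertices and E = 12·18 + 19·11 = 425 edges.
F = 2 − V + E = 2 − 228 + 425 = 199.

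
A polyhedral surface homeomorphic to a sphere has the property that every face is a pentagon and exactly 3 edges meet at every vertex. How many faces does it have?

Each face has 5 edges and each edge borders two faces, so 2E = 5F.
Each vertex has degree 3, so 3V = 2E and hence V = 5F/3.
Euler: V − E + F = 2 ⇒ (5F/3) − (5F/2) + F = 2.
Multiply by 6: (10 − 15 + 6)F = 12, i.e. 1F = 12.
So F = 12, E = 5·12/2 = 30, V = 5·12/3 = 20.

12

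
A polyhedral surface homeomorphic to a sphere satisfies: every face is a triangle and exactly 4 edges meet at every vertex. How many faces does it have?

Each face has 3 edges and each edge borders two faces, so 2E = 3F.
Each vertex has degree 4, so 4V = 2E and hence V = 3F/4.
Euler: V − E + F = 2 ⇒ (3F/4) − (3F/2) + F = 2.
Multiply by 8: (6 − 12 + 8)F = 16, i.e. 2F = 16.
So F = 8, E = 3·8/2 = 12, V = 3·8/4 = 6.

8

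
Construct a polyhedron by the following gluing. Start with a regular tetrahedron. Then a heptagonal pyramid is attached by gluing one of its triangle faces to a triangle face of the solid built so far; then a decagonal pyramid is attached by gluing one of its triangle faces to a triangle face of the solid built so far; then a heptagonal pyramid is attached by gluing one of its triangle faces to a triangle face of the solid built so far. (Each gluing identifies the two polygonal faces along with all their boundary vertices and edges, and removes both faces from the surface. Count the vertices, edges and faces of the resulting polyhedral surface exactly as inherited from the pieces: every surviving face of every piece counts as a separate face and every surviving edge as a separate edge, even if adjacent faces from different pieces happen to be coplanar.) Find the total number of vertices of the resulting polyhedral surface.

22

A regular tetrahedron: V=4, E=6, F=4.
Attach a heptagonal pyramid (V=8, E=14, F=8) along a 3-gon: merge 3 vertices and 3 edges, delete both glued faces → V=9, E=17, F=10.
Attach a decagonal pyramid (V=11, E=20, F=11) along a 3-gon: merge 3 vertices and 3 edges, delete both glued faces → V=17, E=34, F=19.
Attach a heptagonal pyramid (V=8, E=14, F=8) along a 3-gon: merge 3 vertices and 3 edges, delete both glued faces → V=22, E=45, F=25.
Check: V − E + F = 22 − 45 + 25 = 2.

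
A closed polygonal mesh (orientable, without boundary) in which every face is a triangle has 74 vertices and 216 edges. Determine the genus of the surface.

Every face is a triangle and each edge borders two faces, so 3F = 2·216, giving F = 144.
χ = V − E + F = 74 − 216 + 144 = 2.
For a closed orientable surface χ = 2 − 2g, so g = (2 − (2))/2 = 0.

0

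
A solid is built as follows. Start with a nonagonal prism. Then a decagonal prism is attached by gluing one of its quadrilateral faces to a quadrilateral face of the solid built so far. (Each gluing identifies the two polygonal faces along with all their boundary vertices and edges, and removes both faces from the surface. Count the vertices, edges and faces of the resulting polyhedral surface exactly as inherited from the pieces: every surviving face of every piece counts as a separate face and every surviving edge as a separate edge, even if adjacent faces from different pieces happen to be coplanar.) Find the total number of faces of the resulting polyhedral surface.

21

A nonagonal prism: V=18, E=27, F=11.
Attach a decagonal prism (V=20, E=30, F=12) along a 4-gon: merge 4 vertices and 4 edges, delete both glued faces → V=34, E=53, F=21.
Check: V − E + F = 34 − 53 + 21 = 2.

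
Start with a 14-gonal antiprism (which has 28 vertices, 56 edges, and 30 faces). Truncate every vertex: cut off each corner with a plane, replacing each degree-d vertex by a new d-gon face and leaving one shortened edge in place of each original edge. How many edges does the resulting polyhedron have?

Truncation replaces each original edge-end by a new vertex, so V′ = 2E = 112.
Each original edge survives, and each old vertex of degree d contributes d new edges; summing degrees gives Σd = 2E, so E′ = E + 2E = 3E = 168.
Each original face survives and each original vertex becomes one new face: F′ = F + V = 58.

168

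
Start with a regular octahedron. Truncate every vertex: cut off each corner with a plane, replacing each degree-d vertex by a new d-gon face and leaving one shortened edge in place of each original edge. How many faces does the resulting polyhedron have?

14

The base solid has V = 6, E = 12, F = 8.
Truncation replaces each original edge-end by a new vertex, so V′ = 2E = 24.
Each original edge survives, and each old vertex of degree d contributes d new edges; summing degrees gives Σd = 2E, so E′ = E + 2E = 3E = 36.
Each original face survives and each original vertex becomes one new face: F′ = F + V = 14.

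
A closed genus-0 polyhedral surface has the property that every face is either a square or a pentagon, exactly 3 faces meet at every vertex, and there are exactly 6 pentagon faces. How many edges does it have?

21

Let x be the number of squares; then F = 6 + x.
Edge–face incidences: 2E = 5·6 + 4·x = 30 + 4x.
Every vertex has degree 3, so 3V = 2E.
Euler: V − E + F = 2 ⇒ (2E)/3 − E + (6 + x) = 2.
Multiply by 6: 2·(2E) − 3·(2E) + 6·(6 + x) = 12, i.e. 36 + 6x − (30 + 4x) = 12.
Collecting terms: 2x + 6 = 12, so 2x = 6, so x = 3.
Then 2E = 30 + 4·3 = 42, so E = 21, V = 2E/3 = 14, F = 6 + 3 = 9.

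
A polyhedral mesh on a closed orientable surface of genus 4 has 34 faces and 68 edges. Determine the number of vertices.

28

For a closed orientable surface of genus 4, χ = 2 − 2·4 = -6.
V = -6 + E − F = -6 + 68 − 34 = 28.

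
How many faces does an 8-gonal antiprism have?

An antiprism on an n-gon has two n-gon caps and 2n triangles: V = 2·8 = 16, E = 4·8 = 32, F = 2·8 + 2 = 18.
Check: V − E + F = 16 − 32 + 18 = 2.

18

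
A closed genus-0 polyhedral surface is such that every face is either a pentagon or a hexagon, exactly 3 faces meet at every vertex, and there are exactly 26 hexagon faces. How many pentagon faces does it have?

Let x be the number of pentagons; then F = 26 + x.
Edge–face incidences: 2E = 6·26 + 5·x = 156 + 5x.
Every vertex has degree 3, so 3V = 2E.
Euler: V − E + F = 2 ⇒ (2E)/3 − E + (26 + x) = 2.
Multiply by 6: 2·(2E) − 3·(2E) + 6·(26 + x) = 12, i.e. 156 + 6x − (156 + 5x) = 12.
Collecting terms: x = 12.
Then 2E = 156 + 5·12 = 216, so E = 108, V = 2E/3 = 72, F = 26 + 12 = 38.

12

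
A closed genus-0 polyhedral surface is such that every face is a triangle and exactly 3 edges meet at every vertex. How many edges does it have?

Each face has 3 edges and each edge borders two faces, so 2E = 3F.
Each vertex has degree 3, so 3V = 2E and hence V = 3F/3.
Euler: V − E + F = 2 ⇒ (3F/3) − (3F/2) + F = 2.
Multiply by 6: (6 − 9 + 6)F = 12, i.e. 3F = 12.
So F = 4, E = 3·4/2 = 6, V = 3·4/3 = 4.

6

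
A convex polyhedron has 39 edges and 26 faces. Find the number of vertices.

Here V − E + F = 2.
V = 2 + E − F = 2 + 39 − 26 = 15.

15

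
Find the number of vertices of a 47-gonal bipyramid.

49

A bipyramid over an n-gon has 2n triangular faces and n + 2 vertices: V = 47 + 2 = 49, E = 3·47 = 141, F = 2·47 = 94.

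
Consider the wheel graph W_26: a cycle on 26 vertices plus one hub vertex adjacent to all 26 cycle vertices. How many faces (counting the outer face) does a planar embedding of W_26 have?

27

W_26 has V = 26 + 1 = 27 vertices and E = 2·26 = 52 edges.
By Euler's formula F = 2 − V + E = 2 − 27 + 52 = 27.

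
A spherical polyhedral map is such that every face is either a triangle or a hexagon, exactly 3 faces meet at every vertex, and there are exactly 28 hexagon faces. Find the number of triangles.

Let x be the number of triangles; then F = 28 + x.
Edge–face incidences: 2E = 6·28 + 3·x = 168 + 3x.
Every vertex has degree 3, so 3V = 2E.
Euler: V − E + F = 2 ⇒ (2E)/3 − E + (28 + x) = 2.
Multiply by 6: 2·(2E) − 3·(2E) + 6·(28 + x) = 12, i.e. 168 + 6x − (168 + 3x) = 12.
Collecting terms: 3x = 12, so x = 4.
Then 2E = 168 + 3·4 = 180, so E = 90, V = 2E/3 = 60, F = 28 + 4 = 32.

4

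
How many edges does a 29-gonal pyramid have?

A pyramid on an n-gon base has one n-gon and n triangles: V = 29 + 1 = 30, E = 2·29 = 58, F = 29 + 1 = 30.

58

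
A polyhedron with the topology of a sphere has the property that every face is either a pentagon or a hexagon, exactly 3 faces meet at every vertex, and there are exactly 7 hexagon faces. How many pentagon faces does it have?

Let x be the number of pentagons; then F = 7 + x.
Edge–face incidences: 2E = 6·7 + 5·x = 42 + 5x.
Every vertex has degree 3, so 3V = 2E.
Euler: V − E + F = 2 ⇒ (2E)/3 − E + (7 + x) = 2.
Multiply by 6: 2·(2E) − 3·(2E) + 6·(7 + x) = 12, i.e. 42 + 6x − (42 + 5x) = 12.
Collecting terms: x = 12.
Then 2E = 42 + 5·12 = 102, so E = 51, V = 2E/3 = 34, F = 7 + 12 = 19.

12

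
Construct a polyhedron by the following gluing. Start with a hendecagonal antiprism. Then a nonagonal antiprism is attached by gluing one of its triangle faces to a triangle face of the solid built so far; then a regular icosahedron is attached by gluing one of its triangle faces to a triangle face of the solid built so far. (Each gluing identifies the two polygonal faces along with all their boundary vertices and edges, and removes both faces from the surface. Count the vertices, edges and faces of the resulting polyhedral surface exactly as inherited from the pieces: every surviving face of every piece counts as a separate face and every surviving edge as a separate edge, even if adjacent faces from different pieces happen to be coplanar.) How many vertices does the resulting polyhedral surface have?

A hendecagonal antiprism: V=22, E=44, F=24.
Attach a nonagonal antiprism (V=18, E=36, F=20) along a 3-gon: merge 3 vertices and 3 edges, delete both glued faces → V=37, E=77, F=42.
Attach a regular icosahedron (V=12, E=30, F=20) along a 3-gon: merge 3 vertices and 3 edges, delete both glued faces → V=46, E=104, F=60.
Check: V − E + F = 46 − 104 + 60 = 2.

46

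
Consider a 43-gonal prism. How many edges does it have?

A prism on an n-gon has two n-gon bases and n rectangular sides: V = 2·43 = 86, E = 3·43 = 129, F = 43 + 2 = 45.

129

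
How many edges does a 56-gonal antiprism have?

224

An antiprism on an n-gon has two n-gon caps and 2n triangles: V = 2·56 = 112, E = 4·56 = 224, F = 2·56 + 2 = 114.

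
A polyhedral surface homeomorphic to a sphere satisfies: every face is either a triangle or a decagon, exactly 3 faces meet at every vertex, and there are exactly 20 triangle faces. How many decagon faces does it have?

12

Let x be the number of decagons; then F = 20 + x.
Edge–face incidences: 2E = 3·20 + 10·x = 60 + 10x.
Every vertex has degree 3, so 3V = 2E.
Euler: V − E + F = 2 ⇒ (2E)/3 − E + (20 + x) = 2.
Multiply by 6: 2·(2E) − 3·(2E) + 6·(20 + x) = 12, i.e. 120 + 6x − (60 + 10x) = 12.
Collecting terms: −4x + 60 = 12, so −4x = −48, so x = 12.
Then 2E = 60 + 10·12 = 180, so E = 90, V = 2E/3 = 60, F = 20 + 12 = 32.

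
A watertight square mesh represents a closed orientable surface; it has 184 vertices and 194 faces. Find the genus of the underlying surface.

6

Every face is a square, so 2E = 4·194 = 776, giving E = 388.
χ = V − E + F = 184 − 388 + 194 = -10.
For a closed orientable surface χ = 2 − 2g, so g = (2 − (-10))/2 = 6.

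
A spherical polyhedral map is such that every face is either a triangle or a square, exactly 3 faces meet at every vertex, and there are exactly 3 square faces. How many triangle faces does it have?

2

Let x be the number of triangles; then F = 3 + x.
Edge–face incidences: 2E = 4·3 + 3·x = 12 + 3x.
Every vertex has degree 3, so 3V = 2E.
Euler: V − E + F = 2 ⇒ (2E)/3 − E + (3 + x) = 2.
Multiply by 6: 2·(2E) − 3·(2E) + 6·(3 + x) = 12, i.e. 18 + 6x − (12 + 3x) = 12.
Collecting terms: 3x + 6 = 12, so 3x = 6, so x = 2.
Then 2E = 12 + 3·2 = 18, so E = 9, V = 2E/3 = 6, F = 3 + 2 = 5.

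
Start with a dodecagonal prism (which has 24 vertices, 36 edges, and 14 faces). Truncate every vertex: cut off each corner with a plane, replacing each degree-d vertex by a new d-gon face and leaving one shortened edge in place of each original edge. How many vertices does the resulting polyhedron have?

Truncation replaces each original edge-end by a new vertex, so V′ = 2E = 72.
Each original edge survives, and each old vertex of degree d contributes d new edges; summing degrees gives Σd = 2E, so E′ = E + 2E = 3E = 108.
Each original face survives and each original vertex becomes one new face: F′ = F + V = 38.

72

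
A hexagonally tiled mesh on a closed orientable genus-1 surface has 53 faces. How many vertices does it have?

106

χ = 2 − 2·1 = 0, and every face is a hexagon so 6F = 2E.
E = 6·53/2 = 159. Then V = 0 + E − F = 0 + 159 − 53 = 106.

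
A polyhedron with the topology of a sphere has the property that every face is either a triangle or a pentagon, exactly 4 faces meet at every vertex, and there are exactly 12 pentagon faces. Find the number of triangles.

Let x be the number of triangles; then F = 12 + x.
Edge–face incidences: 2E = 5·12 + 3·x = 60 + 3x.
Every vertex has degree 4, so 4V = 2E.
Euler: V − E + F = 2 ⇒ (2E)/4 − E + (12 + x) = 2.
Multiply by 8: 2·(2E) − 4·(2E) + 8·(12 + x) = 16, i.e. 96 + 8x − 2·(60 + 3x) = 16.
Collecting terms: 2x − 24 = 16, so 2x = 40, so x = 20.
Then 2E = 60 + 3·20 = 120, so E = 60, V = 2E/4 = 30, F = 12 + 20 = 32.

20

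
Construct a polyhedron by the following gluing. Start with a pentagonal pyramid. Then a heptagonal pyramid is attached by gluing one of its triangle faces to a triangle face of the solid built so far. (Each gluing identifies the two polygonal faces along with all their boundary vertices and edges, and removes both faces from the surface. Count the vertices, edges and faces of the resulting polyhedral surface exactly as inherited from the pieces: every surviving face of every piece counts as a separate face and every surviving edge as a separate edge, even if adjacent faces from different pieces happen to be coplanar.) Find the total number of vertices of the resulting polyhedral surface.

A pentagonal pyramid: V=6, E=10, F=6.
Attach a heptagonal pyramid (V=8, E=14, F=8) along a 3-gon: merge 3 vertices and 3 edges, delete both glued faces → V=11, E=21, F=12.
Check: V − E + F = 11 − 21 + 12 = 2.

11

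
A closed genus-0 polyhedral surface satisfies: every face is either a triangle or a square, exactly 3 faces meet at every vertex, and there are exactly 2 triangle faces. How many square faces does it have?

Let x be the number of squares; then F = 2 + x.
Edge–face incidences: 2E = 3·2 + 4·x = 6 + 4x.
Every vertex has degree 3, so 3V = 2E.
Euler: V − E + F = 2 ⇒ (2E)/3 − E + (2 + x) = 2.
Multiply by 6: 2·(2E) − 3·(2E) + 6·(2 + x) = 12, i.e. 12 + 6x − (6 + 4x) = 12.
Collecting terms: 2x + 6 = 12, so 2x = 6, so x = 3.
Then 2E = 6 + 4·3 = 18, so E = 9, V = 2E/3 = 6, F = 2 + 3 = 5.

3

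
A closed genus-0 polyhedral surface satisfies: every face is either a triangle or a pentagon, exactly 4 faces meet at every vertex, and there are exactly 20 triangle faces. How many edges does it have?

60

Let x be the number of pentagons; then F = 20 + x.
Edge–face incidences: 2E = 3·20 + 5·x = 60 + 5x.
Every vertex has degree 4, so 4V = 2E.
Euler: V − E + F = 2 ⇒ (2E)/4 − E + (20 + x) = 2.
Multiply by 8: 2·(2E) − 4·(2E) + 8·(20 + x) = 16, i.e. 160 + 8x − 2·(60 + 5x) = 16.
Collecting terms: −2x + 40 = 16, so −2x = −24, so x = 12.
Then 2E = 60 + 5·12 = 120, so E = 60, V = 2E/4 = 30, F = 20 + 12 = 32.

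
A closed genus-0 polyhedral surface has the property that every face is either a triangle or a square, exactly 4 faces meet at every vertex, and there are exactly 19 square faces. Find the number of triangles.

8

Let x be the number of triangles; then F = 19 + x.
Edge–face incidences: 2E = 4·19 + 3·x = 76 + 3x.
Every vertex has degree 4, so 4V = 2E.
Euler: V − E + F = 2 ⇒ (2E)/4 − E + (19 + x) = 2.
Multiply by 8: 2·(2E) − 4·(2E) + 8·(19 + x) = 16, i.e. 152 + 8x − 2·(76 + 3x) = 16.
Collecting terms: 2x = 16, so x = 8.
Then 2E = 76 + 3·8 = 100, so E = 50, V = 2E/4 = 25, F = 19 + 8 = 27.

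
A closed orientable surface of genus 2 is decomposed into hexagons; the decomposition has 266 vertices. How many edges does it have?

χ = 2 − 2·2 = -2, and every face is a hexagon so 6F = 2E.
V − E + F = -2 with E = 6F/2 gives 266 − (6/2 − 1)·F = -2, so F = 134 and E = 402.

402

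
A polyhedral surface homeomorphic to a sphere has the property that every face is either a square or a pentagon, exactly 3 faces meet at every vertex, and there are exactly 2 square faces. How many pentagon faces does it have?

Let x be the number of pentagons; then F = 2 + x.
Edge–face incidences: 2E = 4·2 + 5·x = 8 + 5x.
Every vertex has degree 3, so 3V = 2E.
Euler: V − E + F = 2 ⇒ (2E)/3 − E + (2 + x) = 2.
Multiply by 6: 2·(2E) − 3·(2E) + 6·(2 + x) = 12, i.e. 12 + 6x − (8 + 5x) = 12.
Collecting terms: x + 4 = 12, so x = 8.
Then 2E = 8 + 5·8 = 48, so E = 24, V = 2E/3 = 16, F = 2 + 8 = 10.

8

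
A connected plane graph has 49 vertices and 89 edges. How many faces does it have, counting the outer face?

Euler's formula for a connected plane graph: V − E + F = 2, so F = 2 − 49 + 89 = 42.

42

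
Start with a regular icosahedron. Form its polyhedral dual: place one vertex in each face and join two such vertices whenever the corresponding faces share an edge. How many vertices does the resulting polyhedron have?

The base solid has V = 12, E = 30, F = 20.
The dual swaps V and F and preserves E: V′ = F = 20, E′ = E = 30, F′ = V = 12.

20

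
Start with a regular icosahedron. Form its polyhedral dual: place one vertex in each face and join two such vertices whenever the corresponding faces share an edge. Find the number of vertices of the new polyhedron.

20

The base solid has V = 12, E = 30, F = 20.
The dual swaps V and F and preserves E: V′ = F = 20, E′ = E = 30, F′ = V = 12.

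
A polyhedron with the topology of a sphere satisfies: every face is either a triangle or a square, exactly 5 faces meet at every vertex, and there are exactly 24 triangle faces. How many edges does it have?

40

Let x be the number of squares; then F = 24 + x.
Edge–face incidences: 2E = 3·24 + 4·x = 72 + 4x.
Every vertex has degree 5, so 5V = 2E.
Euler: V − E + F = 2 ⇒ (2E)/5 − E + (24 + x) = 2.
Multiply by 10: 2·(2E) − 5·(2E) + 10·(24 + x) = 20, i.e. 240 + 10x − 3·(72 + 4x) = 20.
Collecting terms: −2x + 24 = 20, so −2x = −4, so x = 2.
Then 2E = 72 + 4·2 = 80, so E = 40, V = 2E/5 = 16, F = 24 + 2 = 26.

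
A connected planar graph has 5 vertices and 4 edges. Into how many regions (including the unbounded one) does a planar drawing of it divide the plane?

1

Euler's formula for a connected plane graph: V − E + F = 2, so F = 2 − 5 + 4 = 1.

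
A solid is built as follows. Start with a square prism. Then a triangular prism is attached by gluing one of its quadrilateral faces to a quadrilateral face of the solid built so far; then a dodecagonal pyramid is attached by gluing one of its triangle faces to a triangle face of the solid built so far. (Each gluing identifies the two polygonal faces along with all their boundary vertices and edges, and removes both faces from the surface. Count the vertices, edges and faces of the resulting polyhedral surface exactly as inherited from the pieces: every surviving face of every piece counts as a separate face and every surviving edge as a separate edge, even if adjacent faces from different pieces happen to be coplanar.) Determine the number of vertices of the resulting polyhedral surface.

20

A square prism: V=8, E=12, F=6.
Attach a triangular prism (V=6, E=9, F=5) along a 4-gon: merge 4 vertices and 4 edges, delete both glued faces → V=10, E=17, F=9.
Attach a dodecagonal pyramid (V=13, E=24, F=13) along a 3-gon: merge 3 vertices and 3 edges, delete both glued faces → V=20, E=38, F=20.
Check: V − E + F = 20 − 38 + 20 = 2.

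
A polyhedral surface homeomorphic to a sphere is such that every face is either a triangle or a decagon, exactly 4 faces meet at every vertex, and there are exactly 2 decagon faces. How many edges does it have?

Let x be the number of triangles; then F = 2 + x.
Edge–face incidences: 2E = 10·2 + 3·x = 20 + 3x.
Every vertex has degree 4, so 4V = 2E.
Euler: V − E + F = 2 ⇒ (2E)/4 − E + (2 + x) = 2.
Multiply by 8: 2·(2E) − 4·(2E) + 8·(2 + x) = 16, i.e. 16 + 8x − 2·(20 + 3x) = 16.
Collecting terms: 2x − 24 = 16, so 2x = 40, so x = 20.
Then 2E = 20 + 3·20 = 80, so E = 40, V = 2E/4 = 20, F = 2 + 20 = 22.

40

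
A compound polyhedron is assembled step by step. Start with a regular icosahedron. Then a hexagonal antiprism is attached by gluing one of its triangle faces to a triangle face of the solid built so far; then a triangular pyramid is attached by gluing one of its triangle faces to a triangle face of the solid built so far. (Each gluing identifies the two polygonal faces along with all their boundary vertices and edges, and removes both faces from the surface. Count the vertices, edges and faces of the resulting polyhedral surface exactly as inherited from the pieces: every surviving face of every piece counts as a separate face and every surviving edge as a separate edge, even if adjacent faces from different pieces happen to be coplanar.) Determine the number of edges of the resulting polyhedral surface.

54

A regular icosahedron: V=12, E=30, F=20.
Attach a hexagonal antiprism (V=12, E=24, F=14) along a 3-gon: merge 3 vertices and 3 edges, delete both glued faces → V=21, E=51, F=32.
Attach a triangular pyramid (V=4, E=6, F=4) along a 3-gon: merge 3 vertices and 3 edges, delete both glued faces → V=22, E=54, F=34.
Check: V − E + F = 22 − 54 + 34 = 2.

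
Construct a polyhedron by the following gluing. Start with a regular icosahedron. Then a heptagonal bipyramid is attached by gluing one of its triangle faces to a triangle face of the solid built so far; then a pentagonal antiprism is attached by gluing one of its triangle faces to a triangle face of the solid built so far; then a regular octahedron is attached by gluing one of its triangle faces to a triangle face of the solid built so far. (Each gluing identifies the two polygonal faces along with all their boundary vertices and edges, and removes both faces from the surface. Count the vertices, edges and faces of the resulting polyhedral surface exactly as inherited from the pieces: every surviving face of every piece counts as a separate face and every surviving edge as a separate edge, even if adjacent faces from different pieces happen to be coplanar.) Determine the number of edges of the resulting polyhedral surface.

A regular icosahedron: V=12, E=30, F=20.
Attach a heptagonal bipyramid (V=9, E=21, F=14) along a 3-gon: merge 3 vertices and 3 edges, delete both glued faces → V=18, E=48, F=32.
Attach a pentagonal antiprism (V=10, E=20, F=12) along a 3-gon: merge 3 vertices and 3 edges, delete both glued faces → V=25, E=65, F=42.
Attach a regular octahedron (V=6, E=12, F=8) along a 3-gon: merge 3 vertices and 3 edges, delete both glued faces → V=28, E=74, F=48.
Check: V − E + F = 28 − 74 + 48 = 2.

74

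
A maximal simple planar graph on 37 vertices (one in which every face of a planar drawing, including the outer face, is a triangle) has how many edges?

In a plane triangulation 3F = 2E and V − E + F = 2, so E = 3V − 6 = 3·37 − 6 = 105.

105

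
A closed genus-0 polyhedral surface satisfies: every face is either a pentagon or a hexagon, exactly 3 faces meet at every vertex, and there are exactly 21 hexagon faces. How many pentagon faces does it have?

Let x be the number of pentagons; then F = 21 + x.
Edge–face incidences: 2E = 6·21 + 5·x = 126 + 5x.
Every vertex has degree 3, so 3V = 2E.
Euler: V − E + F = 2 ⇒ (2E)/3 − E + (21 + x) = 2.
Multiply by 6: 2·(2E) − 3·(2E) + 6·(21 + x) = 12, i.e. 126 + 6x − (126 + 5x) = 12.
Collecting terms: x = 12.
Then 2E = 126 + 5·12 = 186, so E = 93, V = 2E/3 = 62, F = 21 + 12 = 33.

12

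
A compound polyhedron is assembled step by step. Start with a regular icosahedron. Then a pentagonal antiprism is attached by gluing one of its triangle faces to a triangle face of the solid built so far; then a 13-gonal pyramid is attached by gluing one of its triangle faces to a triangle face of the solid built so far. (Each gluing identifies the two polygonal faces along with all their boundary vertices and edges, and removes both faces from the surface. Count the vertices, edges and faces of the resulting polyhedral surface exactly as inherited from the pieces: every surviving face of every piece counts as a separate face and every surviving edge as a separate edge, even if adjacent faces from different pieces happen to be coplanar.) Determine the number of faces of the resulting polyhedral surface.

42

A regular icosahedron: V=12, E=30, F=20.
Attach a pentagonal antiprism (V=10, E=20, F=12) along a 3-gon: merge 3 vertices and 3 edges, delete both glued faces → V=19, E=47, F=30.
Attach a 13-gonal pyramid (V=14, E=26, F=14) along a 3-gon: merge 3 vertices and 3 edges, delete both glued faces → V=30, E=70, F=42.
Check: V − E + F = 30 − 70 + 42 = 2.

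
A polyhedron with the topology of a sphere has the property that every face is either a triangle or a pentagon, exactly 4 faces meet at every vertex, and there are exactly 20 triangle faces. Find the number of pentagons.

Let x be the number of pentagons; then F = 20 + x.
Edge–face incidences: 2E = 3·20 + 5·x = 60 + 5x.
Every vertex has degree 4, so 4V = 2E.
Euler: V − E + F = 2 ⇒ (2E)/4 − E + (20 + x) = 2.
Multiply by 8: 2·(2E) − 4·(2E) + 8·(20 + x) = 16, i.e. 160 + 8x − 2·(60 + 5x) = 16.
Collecting terms: −2x + 40 = 16, so −2x = −24, so x = 12.
Then 2E = 60 + 5·12 = 120, so E = 60, V = 2E/4 = 30, F = 20 + 12 = 32.

12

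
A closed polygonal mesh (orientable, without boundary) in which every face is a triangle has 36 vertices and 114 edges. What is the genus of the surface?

2

Every face is a triangle and each edge borders two faces, so 3F = 2·114, giving F = 76.
χ = V − E + F = 36 − 114 + 76 = -2.
For a closed orientable surface χ = 2 − 2g, so g = (2 − (-2))/2 = 2.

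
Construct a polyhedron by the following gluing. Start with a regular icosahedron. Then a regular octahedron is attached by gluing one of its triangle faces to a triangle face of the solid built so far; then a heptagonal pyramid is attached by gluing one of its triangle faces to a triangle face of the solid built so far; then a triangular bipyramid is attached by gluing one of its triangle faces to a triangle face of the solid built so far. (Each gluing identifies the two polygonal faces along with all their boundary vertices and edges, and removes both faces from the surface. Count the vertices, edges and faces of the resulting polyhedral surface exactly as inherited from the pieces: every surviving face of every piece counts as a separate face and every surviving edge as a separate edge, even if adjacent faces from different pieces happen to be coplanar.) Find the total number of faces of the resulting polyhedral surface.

36

A regular icosahedron: V=12, E=30, F=20.
Attach a regular octahedron (V=6, E=12, F=8) along a 3-gon: merge 3 vertices and 3 edges, delete both glued faces → V=15, E=39, F=26.
Attach a heptagonal pyramid (V=8, E=14, F=8) along a 3-gon: merge 3 vertices and 3 edges, delete both glued faces → V=20, E=50, F=32.
Attach a triangular bipyramid (V=5, E=9, F=6) along a 3-gon: merge 3 vertices and 3 edges, delete both glued faces → V=22, E=56, F=36.
Check: V − E + F = 22 − 56 + 36 = 2.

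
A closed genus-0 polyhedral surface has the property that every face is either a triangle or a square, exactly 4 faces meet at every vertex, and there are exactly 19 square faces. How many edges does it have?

Let x be the number of triangles; then F = 19 + x.
Edge–face incidences: 2E = 4·19 + 3·x = 76 + 3x.
Every vertex has degree 4, so 4V = 2E.
Euler: V − E + F = 2 ⇒ (2E)/4 − E + (19 + x) = 2.
Multiply by 8: 2·(2E) − 4·(2E) + 8·(19 + x) = 16, i.e. 152 + 8x − 2·(76 + 3x) = 16.
Collecting terms: 2x = 16, so x = 8.
Then 2E = 76 + 3·8 = 100, so E = 50, V = 2E/4 = 25, F = 19 + 8 = 27.

50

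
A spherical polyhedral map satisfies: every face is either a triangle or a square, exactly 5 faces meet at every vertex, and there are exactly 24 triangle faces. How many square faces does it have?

Let x be the number of squares; then F = 24 + x.
Edge–face incidences: 2E = 3·24 + 4·x = 72 + 4x.
Every vertex has degree 5, so 5V = 2E.
Euler: V − E + F = 2 ⇒ (2E)/5 − E + (24 + x) = 2.
Multiply by 10: 2·(2E) − 5·(2E) + 10·(24 + x) = 20, i.e. 240 + 10x − 3·(72 + 4x) = 20.
Collecting terms: −2x + 24 = 20, so −2x = −4, so x = 2.
Then 2E = 72 + 4·2 = 80, so E = 40, V = 2E/5 = 16, F = 24 + 2 = 26.

2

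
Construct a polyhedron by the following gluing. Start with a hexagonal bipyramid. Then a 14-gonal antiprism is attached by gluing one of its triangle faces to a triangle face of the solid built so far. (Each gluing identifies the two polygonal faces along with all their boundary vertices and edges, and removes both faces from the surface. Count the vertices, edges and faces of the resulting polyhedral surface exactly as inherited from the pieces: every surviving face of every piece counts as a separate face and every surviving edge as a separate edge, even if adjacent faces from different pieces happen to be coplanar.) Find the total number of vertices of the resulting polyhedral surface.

A hexagonal bipyramid: V=8, E=18, F=12.
Attach a 14-gonal antiprism (V=28, E=56, F=30) along a 3-gon: merge 3 vertices and 3 edges, delete both glued faces → V=33, E=71, F=40.
Check: V − E + F = 33 − 71 + 40 = 2.

33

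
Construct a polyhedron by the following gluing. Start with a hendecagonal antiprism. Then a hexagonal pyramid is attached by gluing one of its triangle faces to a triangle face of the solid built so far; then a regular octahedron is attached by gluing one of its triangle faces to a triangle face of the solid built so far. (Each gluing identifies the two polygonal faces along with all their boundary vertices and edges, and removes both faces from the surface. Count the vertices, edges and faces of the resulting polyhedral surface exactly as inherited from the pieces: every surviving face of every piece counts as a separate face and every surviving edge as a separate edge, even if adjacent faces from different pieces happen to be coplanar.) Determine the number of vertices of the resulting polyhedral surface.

29

A hendecagonal antiprism: V=22, E=44, F=24.
Attach a hexagonal pyramid (V=7, E=12, F=7) along a 3-gon: merge 3 vertices and 3 edges, delete both glued faces → V=26, E=53, F=29.
Attach a regular octahedron (V=6, E=12, F=8) along a 3-gon: merge 3 vertices and 3 edges, delete both glued faces → V=29, E=62, F=35.
Check: V − E + F = 29 − 62 + 35 = 2.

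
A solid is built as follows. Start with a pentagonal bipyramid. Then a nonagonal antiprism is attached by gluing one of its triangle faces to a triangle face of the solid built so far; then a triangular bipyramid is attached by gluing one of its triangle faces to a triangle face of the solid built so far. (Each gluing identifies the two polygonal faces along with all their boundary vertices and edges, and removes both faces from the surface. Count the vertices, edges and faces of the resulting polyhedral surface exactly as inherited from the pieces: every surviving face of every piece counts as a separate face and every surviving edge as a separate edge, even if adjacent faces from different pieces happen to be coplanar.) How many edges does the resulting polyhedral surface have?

54

A pentagonal bipyramid: V=7, E=15, F=10.
Attach a nonagonal antiprism (V=18, E=36, F=20) along a 3-gon: merge 3 vertices and 3 edges, delete both glued faces → V=22, E=48, F=28.
Attach a triangular bipyramid (V=5, E=9, F=6) along a 3-gon: merge 3 vertices and 3 edges, delete both glued faces → V=24, E=54, F=32.
Check: V − E + F = 24 − 54 + 32 = 2.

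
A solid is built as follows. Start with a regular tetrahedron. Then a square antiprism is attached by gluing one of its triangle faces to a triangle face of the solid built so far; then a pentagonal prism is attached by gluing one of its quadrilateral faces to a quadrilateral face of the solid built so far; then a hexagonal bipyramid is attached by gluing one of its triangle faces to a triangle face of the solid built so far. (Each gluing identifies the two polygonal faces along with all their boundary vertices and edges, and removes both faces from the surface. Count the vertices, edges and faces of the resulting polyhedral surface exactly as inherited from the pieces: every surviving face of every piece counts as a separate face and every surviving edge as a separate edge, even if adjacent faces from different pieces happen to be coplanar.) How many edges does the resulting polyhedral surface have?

45

A regular tetrahedron: V=4, E=6, F=4.
Attach a square antiprism (V=8, E=16, F=10) along a 3-gon: merge 3 vertices and 3 edges, delete both glued faces → V=9, E=19, F=12.
Attach a pentagonal prism (V=10, E=15, F=7) along a 4-gon: merge 4 vertices and 4 edges, delete both glued faces → V=15, E=30, F=17.
Attach a hexagonal bipyramid (V=8, E=18, F=12) along a 3-gon: merge 3 vertices and 3 edges, delete both glued faces → V=20, E=45, F=27.
Check: V − E + F = 20 − 45 + 27 = 2.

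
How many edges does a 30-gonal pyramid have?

A pyramid on an n-gon base has one n-gon and n triangles: V = 30 + 1 = 31, E = 2·30 = 60, F = 30 + 1 = 31.

60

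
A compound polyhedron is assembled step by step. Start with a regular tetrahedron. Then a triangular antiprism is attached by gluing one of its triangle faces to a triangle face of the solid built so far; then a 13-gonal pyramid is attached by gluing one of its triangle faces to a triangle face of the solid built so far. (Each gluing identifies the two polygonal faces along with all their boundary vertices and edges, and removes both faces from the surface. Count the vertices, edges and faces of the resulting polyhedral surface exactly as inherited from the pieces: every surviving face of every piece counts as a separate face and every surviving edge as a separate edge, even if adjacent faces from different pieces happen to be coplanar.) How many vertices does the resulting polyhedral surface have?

A regular tetrahedron: V=4, E=6, F=4.
Attach a triangular antiprism (V=6, E=12, F=8) along a 3-gon: merge 3 vertices and 3 edges, delete both glued faces → V=7, E=15, F=10.
Attach a 13-gonal pyramid (V=14, E=26, F=14) along a 3-gon: merge 3 vertices and 3 edges, delete both glued faces → V=18, E=38, F=22.
Check: V − E + F = 18 − 38 + 22 = 2.

18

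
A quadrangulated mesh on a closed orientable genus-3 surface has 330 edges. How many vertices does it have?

χ = 2 − 2·3 = -4, and every face is a square so 4F = 2E.
F = 2E/4 = 165. Then V = -4 + E − F = -4 + 330 − 165 = 161.

161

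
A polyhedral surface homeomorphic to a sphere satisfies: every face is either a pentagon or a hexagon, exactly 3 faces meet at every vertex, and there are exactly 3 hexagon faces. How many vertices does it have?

26

Let x be the number of pentagons; then F = 3 + x.
Edge–face incidences: 2E = 6·3 + 5·x = 18 + 5x.
Every vertex has degree 3, so 3V = 2E.
Euler: V − E + F = 2 ⇒ (2E)/3 − E + (3 + x) = 2.
Multiply by 6: 2·(2E) − 3·(2E) + 6·(3 + x) = 12, i.e. 18 + 6x − (18 + 5x) = 12.
Collecting terms: x = 12.
Then 2E = 18 + 5·12 = 78, so E = 39, V = 2E/3 = 26, F = 3 + 12 = 15.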